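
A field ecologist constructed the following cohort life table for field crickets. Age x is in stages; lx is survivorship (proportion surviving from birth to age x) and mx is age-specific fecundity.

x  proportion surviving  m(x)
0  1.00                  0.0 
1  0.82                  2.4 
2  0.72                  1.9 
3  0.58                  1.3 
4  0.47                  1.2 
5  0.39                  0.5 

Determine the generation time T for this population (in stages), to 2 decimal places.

lx·mx: 0, 1.968, 1.368, 0.754, 0.564, 0.195 → R0 = 4.849
x·lx·mx: 0, 1.968, 2.736, 2.262, 2.256, 0.975 → Σ = 10.197
T = 10.197 / 4.849 = 2.102908… → 2.10

2.10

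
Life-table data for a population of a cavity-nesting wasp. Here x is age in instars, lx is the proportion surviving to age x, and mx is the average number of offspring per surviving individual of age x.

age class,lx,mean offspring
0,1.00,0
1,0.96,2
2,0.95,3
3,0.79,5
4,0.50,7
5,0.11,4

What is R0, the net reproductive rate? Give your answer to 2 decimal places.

12.66

lx·mx by age: 0, 1.92, 2.85, 3.95, 3.5, 0.44
R0 = Σ lx·mx = 12.66 → 12.66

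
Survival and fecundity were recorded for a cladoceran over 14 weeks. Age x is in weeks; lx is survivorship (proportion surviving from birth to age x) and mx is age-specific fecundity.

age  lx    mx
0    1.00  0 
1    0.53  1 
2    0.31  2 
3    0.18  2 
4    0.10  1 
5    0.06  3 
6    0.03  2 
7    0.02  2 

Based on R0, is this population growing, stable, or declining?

R0 = Σ lx·mx = 0 + 0.53 + 0.62 + 0.36 + 0.1 + 0.18 + 0.06 + 0.04 = 1.89
R0 > 1, so the population is growing.

growing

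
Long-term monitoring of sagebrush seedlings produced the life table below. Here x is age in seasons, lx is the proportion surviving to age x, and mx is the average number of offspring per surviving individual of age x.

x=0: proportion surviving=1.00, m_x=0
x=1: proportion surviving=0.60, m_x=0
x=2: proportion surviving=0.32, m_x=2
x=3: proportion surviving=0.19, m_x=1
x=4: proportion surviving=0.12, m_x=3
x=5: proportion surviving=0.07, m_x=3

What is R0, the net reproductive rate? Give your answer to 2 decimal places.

lx·mx by age: 0, 0, 0.64, 0.19, 0.36, 0.21
R0 = Σ lx·mx = 1.4 → 1.40

1.40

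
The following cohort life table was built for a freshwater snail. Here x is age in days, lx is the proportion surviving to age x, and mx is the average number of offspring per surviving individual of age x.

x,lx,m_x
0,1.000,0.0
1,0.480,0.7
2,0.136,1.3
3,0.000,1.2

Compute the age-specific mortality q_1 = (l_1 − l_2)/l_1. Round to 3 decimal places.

0.717

q_1 = (l_1 − l_2) / l_1 = (0.48 − 0.136) / 0.48
     = 0.344 / 0.48 = 0.716667… → 0.717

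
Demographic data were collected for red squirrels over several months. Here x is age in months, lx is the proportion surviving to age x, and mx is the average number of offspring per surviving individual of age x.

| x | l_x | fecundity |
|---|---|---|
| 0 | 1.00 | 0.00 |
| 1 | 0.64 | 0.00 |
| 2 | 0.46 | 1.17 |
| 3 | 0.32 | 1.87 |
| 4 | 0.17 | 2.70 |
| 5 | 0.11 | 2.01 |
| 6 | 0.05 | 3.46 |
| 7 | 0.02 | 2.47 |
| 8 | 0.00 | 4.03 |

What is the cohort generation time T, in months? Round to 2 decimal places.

lx·mx: 0, 0, 0.5382, 0.5984, 0.459, 0.2211, 0.173, 0.0494, 0 → R0 = 2.0391
x·lx·mx: 0, 0, 1.0764, 1.7952, 1.836, 1.1055, 1.038, 0.3458, 0 → Σ = 7.1969
T = 7.1969 / 2.0391 = 3.529449… → 3.53

3.53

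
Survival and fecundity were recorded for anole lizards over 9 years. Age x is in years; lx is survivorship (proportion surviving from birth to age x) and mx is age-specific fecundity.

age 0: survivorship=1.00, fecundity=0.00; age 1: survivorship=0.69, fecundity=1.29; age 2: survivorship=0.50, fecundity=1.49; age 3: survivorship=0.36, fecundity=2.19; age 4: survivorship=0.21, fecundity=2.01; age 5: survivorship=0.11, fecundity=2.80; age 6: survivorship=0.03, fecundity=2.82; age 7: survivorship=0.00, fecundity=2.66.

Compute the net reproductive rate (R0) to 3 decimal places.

lx·mx by age: 0, 0.8901, 0.745, 0.7884, 0.4221, 0.308, 0.0846, 0
R0 = Σ lx·mx = 3.2382 → 3.238

3.238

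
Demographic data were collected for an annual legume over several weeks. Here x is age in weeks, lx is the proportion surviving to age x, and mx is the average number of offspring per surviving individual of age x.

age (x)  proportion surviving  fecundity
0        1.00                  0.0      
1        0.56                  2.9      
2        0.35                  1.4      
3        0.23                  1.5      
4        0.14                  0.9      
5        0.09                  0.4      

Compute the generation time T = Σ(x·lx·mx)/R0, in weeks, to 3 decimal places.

lx·mx: 0, 1.624, 0.49, 0.345, 0.126, 0.036 → R0 = 2.621
x·lx·mx: 0, 1.624, 0.98, 1.035, 0.504, 0.18 → Σ = 4.323
T = 4.323 / 2.621 = 1.64937… → 1.649

1.649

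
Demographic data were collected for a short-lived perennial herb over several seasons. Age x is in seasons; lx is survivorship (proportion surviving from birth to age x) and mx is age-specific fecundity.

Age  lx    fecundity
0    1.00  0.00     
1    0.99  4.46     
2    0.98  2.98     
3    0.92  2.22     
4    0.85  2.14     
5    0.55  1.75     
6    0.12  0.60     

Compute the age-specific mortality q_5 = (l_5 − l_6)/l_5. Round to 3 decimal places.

q_5 = (l_5 − l_6) / l_5 = (0.55 − 0.12) / 0.55
     = 0.43 / 0.55 = 0.781818… → 0.782

0.782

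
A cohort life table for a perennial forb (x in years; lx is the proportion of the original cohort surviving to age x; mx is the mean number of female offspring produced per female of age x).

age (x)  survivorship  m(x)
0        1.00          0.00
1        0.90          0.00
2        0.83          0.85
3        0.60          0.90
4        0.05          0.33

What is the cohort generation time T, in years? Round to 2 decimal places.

lx·mx: 0, 0, 0.7055, 0.54, 0.0165 → R0 = 1.262
x·lx·mx: 0, 0, 1.411, 1.62, 0.066 → Σ = 3.097
T = 3.097 / 1.262 = 2.454041… → 2.45

2.45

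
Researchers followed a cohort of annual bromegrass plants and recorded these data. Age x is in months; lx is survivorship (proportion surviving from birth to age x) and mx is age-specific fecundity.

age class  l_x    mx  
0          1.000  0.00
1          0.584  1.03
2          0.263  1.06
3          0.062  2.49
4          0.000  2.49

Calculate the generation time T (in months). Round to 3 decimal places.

lx·mx: 0, 0.60152, 0.27878, 0.15438, 0 → R0 = 1.03468
x·lx·mx: 0, 0.60152, 0.55756, 0.46314, 0 → Σ = 1.62222
T = 1.62222 / 1.03468 = 1.567847… → 1.568

1.568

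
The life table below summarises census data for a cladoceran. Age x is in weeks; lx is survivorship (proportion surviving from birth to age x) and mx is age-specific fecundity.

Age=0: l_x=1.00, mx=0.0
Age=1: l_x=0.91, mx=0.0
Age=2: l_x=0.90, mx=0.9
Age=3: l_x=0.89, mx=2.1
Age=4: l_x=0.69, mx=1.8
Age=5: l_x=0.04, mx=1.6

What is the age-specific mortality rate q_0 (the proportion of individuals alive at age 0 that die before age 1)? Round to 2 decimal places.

0.09

q_0 = (l_0 − l_1) / l_0 = (1 − 0.91) / 1
     = 0.09 / 1 = 0.09 → 0.09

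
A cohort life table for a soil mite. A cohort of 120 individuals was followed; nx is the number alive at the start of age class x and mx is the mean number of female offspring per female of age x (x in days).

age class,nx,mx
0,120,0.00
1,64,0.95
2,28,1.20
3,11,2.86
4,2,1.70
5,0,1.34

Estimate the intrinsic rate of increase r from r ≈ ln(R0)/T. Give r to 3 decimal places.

lx = nx/n0 = nx/120: 1, 0.53333…, 0.23333…, 0.09167…, 0.01667…, 0
R0 = Σ lx·mx = 0 + 0.50667… + 0.28… + 0.26217… + 0.02833… + 0 = 1.077167…
Σ x·lx·mx = 1.9665…; T = 1.9665…/1.077167… = 1.82562…
r ≈ ln(R0)/T = ln(1.077167…)/1.82562… = 0.04072… → 0.041

0.041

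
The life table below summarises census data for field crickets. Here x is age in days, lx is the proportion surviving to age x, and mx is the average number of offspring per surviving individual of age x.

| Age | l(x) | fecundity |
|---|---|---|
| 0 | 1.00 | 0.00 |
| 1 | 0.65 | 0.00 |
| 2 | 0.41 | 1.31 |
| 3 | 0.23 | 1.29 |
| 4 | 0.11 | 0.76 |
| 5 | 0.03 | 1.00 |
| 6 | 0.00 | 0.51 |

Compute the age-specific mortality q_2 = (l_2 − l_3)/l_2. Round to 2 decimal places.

q_2 = (l_2 − l_3) / l_2 = (0.41 − 0.23) / 0.41
     = 0.18 / 0.41 = 0.439024… → 0.44

0.44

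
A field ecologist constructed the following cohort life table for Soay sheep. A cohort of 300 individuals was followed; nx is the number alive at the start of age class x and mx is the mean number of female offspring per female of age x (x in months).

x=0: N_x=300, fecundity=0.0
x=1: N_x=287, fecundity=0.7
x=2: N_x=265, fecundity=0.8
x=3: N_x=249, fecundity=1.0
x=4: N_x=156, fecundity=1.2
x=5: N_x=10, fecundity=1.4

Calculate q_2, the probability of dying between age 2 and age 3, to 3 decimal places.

0.060

lx = nx/n0 = nx/300: 1, 0.95667…, 0.88333…, 0.83, 0.52, 0.03333…
q_2 = (l_2 − l_3) / l_2 = (0.883333… − 0.83) / 0.883333…
     = 0.053333… / 0.883333… = 0.060377… → 0.060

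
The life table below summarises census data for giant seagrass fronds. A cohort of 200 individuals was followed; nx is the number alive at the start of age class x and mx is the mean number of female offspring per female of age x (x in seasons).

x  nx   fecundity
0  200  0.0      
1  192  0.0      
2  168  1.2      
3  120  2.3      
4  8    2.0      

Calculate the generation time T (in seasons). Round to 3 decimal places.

2.624

lx = nx/n0 = nx/200: 1, 0.96, 0.84, 0.6, 0.04
lx·mx: 0, 0, 1.008, 1.38, 0.08 → R0 = 2.468
x·lx·mx: 0, 0, 2.016, 4.14, 0.32 → Σ = 6.476
T = 6.476 / 2.468 = 2.623987… → 2.624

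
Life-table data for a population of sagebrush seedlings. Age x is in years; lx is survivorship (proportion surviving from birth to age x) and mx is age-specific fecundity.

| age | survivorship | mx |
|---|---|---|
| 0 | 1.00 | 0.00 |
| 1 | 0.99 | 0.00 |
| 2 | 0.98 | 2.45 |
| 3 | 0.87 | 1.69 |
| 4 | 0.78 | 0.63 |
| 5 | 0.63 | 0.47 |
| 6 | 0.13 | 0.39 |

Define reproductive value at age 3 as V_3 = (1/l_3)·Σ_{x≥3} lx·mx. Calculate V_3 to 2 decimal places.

2.65

lx·mx for x ≥ 3: 1.4703, 0.4914, 0.2961, 0.0507 → sum = 2.3085
V_3 = 2.3085 / l_3 = 2.3085 / 0.87 = 2.653448… → 2.65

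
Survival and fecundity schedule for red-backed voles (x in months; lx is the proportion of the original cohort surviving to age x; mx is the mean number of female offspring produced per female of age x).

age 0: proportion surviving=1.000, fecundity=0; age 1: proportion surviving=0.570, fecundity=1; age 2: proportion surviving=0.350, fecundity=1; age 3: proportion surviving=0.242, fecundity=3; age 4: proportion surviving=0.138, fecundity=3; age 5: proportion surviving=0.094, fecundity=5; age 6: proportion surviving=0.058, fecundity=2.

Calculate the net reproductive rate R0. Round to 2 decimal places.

2.65

lx·mx by age: 0, 0.57, 0.35, 0.726, 0.414, 0.47, 0.116
R0 = Σ lx·mx = 2.646 → 2.65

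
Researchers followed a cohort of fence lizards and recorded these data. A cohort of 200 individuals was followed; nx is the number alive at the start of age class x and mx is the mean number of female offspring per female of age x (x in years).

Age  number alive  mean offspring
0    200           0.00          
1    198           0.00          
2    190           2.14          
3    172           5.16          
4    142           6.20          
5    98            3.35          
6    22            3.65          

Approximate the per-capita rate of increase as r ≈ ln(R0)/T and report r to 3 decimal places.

lx = nx/n0 = nx/200: 1, 0.99, 0.95, 0.86, 0.71, 0.49, 0.11
R0 = Σ lx·mx = 0 + 0 + 2.033 + 4.4376 + 4.402 + 1.6415 + 0.4015 = 12.9156
Σ x·lx·mx = 45.6033; T = 45.6033/12.9156 = 3.53087…
r ≈ ln(R0)/T = ln(12.9156)/3.53087… = 0.72459… → 0.725

0.725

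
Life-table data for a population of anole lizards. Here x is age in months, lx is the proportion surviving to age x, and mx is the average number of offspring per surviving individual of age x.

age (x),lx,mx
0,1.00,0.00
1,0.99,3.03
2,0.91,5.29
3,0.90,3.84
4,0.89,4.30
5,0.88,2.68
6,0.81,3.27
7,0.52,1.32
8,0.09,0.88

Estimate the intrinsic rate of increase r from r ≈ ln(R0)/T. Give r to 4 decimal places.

0.8877

R0 = Σ lx·mx = 0 + 2.9997 + 4.8139 + 3.456 + 3.827 + 2.3584 + 2.6487 + 0.6864 + 0.0792 = 20.8693
Σ x·lx·mx = 71.4261; T = 71.4261/20.8693 = 3.42254…
r ≈ ln(R0)/T = ln(20.8693)/3.42254… = 0.887725… → 0.8877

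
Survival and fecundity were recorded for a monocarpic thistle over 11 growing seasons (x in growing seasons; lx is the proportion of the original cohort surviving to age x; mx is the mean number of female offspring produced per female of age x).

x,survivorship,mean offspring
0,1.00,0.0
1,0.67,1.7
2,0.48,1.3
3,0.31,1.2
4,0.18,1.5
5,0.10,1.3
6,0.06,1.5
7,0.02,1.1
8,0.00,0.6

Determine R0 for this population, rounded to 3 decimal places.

lx·mx by age: 0, 1.139, 0.624, 0.372, 0.27, 0.13, 0.09, 0.022, 0
R0 = Σ lx·mx = 2.647 → 2.647

2.647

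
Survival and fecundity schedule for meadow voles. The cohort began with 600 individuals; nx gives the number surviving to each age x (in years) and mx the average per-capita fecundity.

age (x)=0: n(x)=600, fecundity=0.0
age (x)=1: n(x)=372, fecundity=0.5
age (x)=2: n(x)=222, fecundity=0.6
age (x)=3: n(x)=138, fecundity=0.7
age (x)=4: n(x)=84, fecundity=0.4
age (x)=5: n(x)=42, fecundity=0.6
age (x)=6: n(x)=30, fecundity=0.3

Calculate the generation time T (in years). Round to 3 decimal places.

2.185

lx = nx/n0 = nx/600: 1, 0.62, 0.37, 0.23, 0.14, 0.07, 0.05
lx·mx: 0, 0.31, 0.222, 0.161, 0.056, 0.042, 0.015 → R0 = 0.806
x·lx·mx: 0, 0.31, 0.444, 0.483, 0.224, 0.21, 0.09 → Σ = 1.761
T = 1.761 / 0.806 = 2.184864… → 2.185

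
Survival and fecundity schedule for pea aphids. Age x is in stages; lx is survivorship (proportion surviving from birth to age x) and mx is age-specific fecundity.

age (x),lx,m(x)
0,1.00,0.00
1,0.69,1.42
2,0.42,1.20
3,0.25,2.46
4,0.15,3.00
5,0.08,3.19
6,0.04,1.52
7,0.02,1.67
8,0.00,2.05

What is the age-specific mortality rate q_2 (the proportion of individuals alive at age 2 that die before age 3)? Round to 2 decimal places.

0.40

q_2 = (l_2 − l_3) / l_2 = (0.42 − 0.25) / 0.42
     = 0.17 / 0.42 = 0.404762… → 0.40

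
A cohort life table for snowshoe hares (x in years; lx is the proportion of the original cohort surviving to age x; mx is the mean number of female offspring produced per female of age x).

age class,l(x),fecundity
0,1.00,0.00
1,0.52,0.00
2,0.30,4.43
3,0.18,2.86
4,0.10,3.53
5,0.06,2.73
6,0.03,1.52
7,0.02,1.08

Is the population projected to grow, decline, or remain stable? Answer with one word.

growing

R0 = Σ lx·mx = 0 + 0 + 1.329 + 0.5148 + 0.353 + 0.1638 + 0.0456 + 0.0216 = 2.4278
R0 > 1, so the population is growing.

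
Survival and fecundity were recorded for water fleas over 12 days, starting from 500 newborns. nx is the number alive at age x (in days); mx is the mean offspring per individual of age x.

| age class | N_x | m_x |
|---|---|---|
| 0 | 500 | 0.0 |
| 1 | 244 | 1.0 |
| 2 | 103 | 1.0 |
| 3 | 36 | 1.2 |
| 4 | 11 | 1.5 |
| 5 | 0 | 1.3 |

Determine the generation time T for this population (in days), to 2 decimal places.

1.59

lx = nx/n0 = nx/500: 1, 0.488, 0.206, 0.072, 0.022, 0
lx·mx: 0, 0.488, 0.206, 0.0864, 0.033, 0 → R0 = 0.8134
x·lx·mx: 0, 0.488, 0.412, 0.2592, 0.132, 0 → Σ = 1.2912
T = 1.2912 / 0.8134 = 1.587411… → 1.59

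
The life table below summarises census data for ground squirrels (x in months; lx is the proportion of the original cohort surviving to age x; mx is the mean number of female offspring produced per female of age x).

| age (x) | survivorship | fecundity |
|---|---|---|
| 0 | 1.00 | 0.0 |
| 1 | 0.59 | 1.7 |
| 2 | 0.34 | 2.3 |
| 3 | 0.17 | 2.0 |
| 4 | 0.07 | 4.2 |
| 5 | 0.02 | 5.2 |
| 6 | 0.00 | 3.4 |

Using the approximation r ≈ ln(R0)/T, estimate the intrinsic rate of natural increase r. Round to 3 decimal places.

0.442

R0 = Σ lx·mx = 0 + 1.003 + 0.782 + 0.34 + 0.294 + 0.104 + 0 = 2.523
Σ x·lx·mx = 5.283; T = 5.283/2.523 = 2.09394…
r ≈ ln(R0)/T = ln(2.523)/2.09394… = 0.44197… → 0.442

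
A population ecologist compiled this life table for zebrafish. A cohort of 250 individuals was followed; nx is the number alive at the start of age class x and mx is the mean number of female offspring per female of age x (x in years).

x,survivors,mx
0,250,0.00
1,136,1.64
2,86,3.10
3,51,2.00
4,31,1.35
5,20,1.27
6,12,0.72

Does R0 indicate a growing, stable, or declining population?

growing

lx = nx/n0 = nx/250: 1, 0.544, 0.344, 0.204, 0.124, 0.08, 0.048
R0 = Σ lx·mx = 0 + 0.89216 + 1.0664 + 0.408 + 0.1674 + 0.1016 + 0.03456 = 2.67012
R0 > 1, so the population is growing.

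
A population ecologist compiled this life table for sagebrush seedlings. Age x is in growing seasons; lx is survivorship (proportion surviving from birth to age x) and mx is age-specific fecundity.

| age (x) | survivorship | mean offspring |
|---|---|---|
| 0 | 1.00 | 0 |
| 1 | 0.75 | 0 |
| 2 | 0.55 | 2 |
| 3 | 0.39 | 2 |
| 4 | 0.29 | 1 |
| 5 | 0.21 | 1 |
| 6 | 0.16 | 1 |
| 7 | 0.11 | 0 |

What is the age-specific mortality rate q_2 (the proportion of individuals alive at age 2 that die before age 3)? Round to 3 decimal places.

0.291

q_2 = (l_2 − l_3) / l_2 = (0.55 − 0.39) / 0.55
     = 0.16 / 0.55 = 0.290909… → 0.291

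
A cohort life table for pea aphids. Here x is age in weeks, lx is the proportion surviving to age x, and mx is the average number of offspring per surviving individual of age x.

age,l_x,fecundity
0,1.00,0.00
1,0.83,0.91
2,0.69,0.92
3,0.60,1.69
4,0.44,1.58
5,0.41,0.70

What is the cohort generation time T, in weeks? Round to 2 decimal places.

lx·mx: 0, 0.7553, 0.6348, 1.014, 0.6952, 0.287 → R0 = 3.3863
x·lx·mx: 0, 0.7553, 1.2696, 3.042, 2.7808, 1.435 → Σ = 9.2827
T = 9.2827 / 3.3863 = 2.741252… → 2.74

2.74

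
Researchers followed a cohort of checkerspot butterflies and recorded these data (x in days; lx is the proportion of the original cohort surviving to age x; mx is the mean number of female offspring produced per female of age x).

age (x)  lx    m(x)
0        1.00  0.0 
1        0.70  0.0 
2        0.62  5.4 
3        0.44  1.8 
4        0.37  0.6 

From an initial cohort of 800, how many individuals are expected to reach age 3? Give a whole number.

352

Expected survivors = N0 · l_3 = 800 × 0.44 = 352 → 352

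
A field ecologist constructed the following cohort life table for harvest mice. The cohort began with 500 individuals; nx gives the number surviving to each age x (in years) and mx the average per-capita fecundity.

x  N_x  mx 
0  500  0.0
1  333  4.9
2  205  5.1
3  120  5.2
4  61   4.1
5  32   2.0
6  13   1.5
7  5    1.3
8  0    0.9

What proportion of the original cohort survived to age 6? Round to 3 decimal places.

l_6 = n_6/n_0 = 13/500 = 0.026 → 0.026

0.026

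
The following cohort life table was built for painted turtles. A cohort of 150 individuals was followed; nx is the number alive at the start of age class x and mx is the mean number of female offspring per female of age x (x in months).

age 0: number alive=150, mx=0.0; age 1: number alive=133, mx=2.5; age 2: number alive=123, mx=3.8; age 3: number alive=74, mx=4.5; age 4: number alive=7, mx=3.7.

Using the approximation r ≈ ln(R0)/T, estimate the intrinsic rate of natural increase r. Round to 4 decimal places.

lx = nx/n0 = nx/150: 1, 0.88667…, 0.82, 0.49333…, 0.04667…
R0 = Σ lx·mx = 0 + 2.21667… + 3.116 + 2.22… + 0.17267… = 7.725333…
Σ x·lx·mx = 15.799333…; T = 15.799333…/7.725333… = 2.04513…
r ≈ ln(R0)/T = ln(7.725333…)/2.04513… = 0.999693… → 0.9997

0.9997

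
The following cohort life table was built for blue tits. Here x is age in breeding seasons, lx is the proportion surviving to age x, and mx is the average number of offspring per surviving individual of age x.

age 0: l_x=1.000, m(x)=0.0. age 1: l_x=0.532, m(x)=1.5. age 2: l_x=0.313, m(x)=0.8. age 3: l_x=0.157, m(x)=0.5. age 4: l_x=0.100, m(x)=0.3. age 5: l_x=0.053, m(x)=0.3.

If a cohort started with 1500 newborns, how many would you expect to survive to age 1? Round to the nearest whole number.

798

Expected survivors = N0 · l_1 = 1500 × 0.532 = 798 → 798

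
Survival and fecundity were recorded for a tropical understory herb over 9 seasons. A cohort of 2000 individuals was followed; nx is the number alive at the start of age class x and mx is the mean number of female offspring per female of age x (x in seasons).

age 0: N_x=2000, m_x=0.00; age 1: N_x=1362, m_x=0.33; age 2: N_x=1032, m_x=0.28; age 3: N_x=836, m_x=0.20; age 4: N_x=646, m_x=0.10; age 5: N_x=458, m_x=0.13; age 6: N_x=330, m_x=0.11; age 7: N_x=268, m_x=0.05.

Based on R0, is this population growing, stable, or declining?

declining

lx = nx/n0 = nx/2000: 1, 0.681, 0.516, 0.418, 0.323, 0.229, 0.165, 0.134
R0 = Σ lx·mx = 0 + 0.22473 + 0.14448 + 0.0836 + 0.0323 + 0.02977 + 0.01815 + 0.0067 = 0.53973
R0 < 1, so the population is declining.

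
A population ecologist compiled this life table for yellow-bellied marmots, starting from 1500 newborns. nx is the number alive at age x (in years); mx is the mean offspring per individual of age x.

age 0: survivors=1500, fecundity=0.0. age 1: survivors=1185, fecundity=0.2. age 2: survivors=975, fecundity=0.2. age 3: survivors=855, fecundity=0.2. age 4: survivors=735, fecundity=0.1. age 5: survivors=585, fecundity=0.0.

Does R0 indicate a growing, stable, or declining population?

declining

lx = nx/n0 = nx/1500: 1, 0.79, 0.65, 0.57, 0.49, 0.39
R0 = Σ lx·mx = 0 + 0.158 + 0.13 + 0.114 + 0.049 + 0 = 0.451
R0 < 1, so the population is declining.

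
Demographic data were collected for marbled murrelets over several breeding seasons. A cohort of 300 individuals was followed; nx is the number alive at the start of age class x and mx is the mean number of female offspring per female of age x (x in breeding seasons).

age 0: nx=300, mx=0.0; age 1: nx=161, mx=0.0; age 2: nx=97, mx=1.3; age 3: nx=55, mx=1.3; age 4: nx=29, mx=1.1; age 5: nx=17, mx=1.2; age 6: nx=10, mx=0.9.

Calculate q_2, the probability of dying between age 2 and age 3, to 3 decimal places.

0.433

lx = nx/n0 = nx/300: 1, 0.53667…, 0.32333…, 0.18333…, 0.09667…, 0.05667…, 0.03333…
q_2 = (l_2 − l_3) / l_2 = (0.323333… − 0.183333…) / 0.323333…
     = 0.14… / 0.323333… = 0.43299… → 0.433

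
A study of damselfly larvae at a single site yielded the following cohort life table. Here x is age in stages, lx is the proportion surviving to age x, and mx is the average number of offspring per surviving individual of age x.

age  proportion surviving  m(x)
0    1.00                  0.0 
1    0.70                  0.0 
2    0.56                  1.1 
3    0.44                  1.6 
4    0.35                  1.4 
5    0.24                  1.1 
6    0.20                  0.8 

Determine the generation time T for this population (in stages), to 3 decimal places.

lx·mx: 0, 0, 0.616, 0.704, 0.49, 0.264, 0.16 → R0 = 2.234
x·lx·mx: 0, 0, 1.232, 2.112, 1.96, 1.32, 0.96 → Σ = 7.584
T = 7.584 / 2.234 = 3.394808… → 3.395

3.395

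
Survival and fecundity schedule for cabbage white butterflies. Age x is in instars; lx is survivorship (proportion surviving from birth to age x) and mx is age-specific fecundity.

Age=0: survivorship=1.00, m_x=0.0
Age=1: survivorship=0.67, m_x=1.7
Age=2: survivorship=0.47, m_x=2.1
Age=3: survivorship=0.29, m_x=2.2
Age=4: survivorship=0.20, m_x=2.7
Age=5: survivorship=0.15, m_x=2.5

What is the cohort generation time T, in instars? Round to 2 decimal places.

2.46

lx·mx: 0, 1.139, 0.987, 0.638, 0.54, 0.375 → R0 = 3.679
x·lx·mx: 0, 1.139, 1.974, 1.914, 2.16, 1.875 → Σ = 9.062
T = 9.062 / 3.679 = 2.463169… → 2.46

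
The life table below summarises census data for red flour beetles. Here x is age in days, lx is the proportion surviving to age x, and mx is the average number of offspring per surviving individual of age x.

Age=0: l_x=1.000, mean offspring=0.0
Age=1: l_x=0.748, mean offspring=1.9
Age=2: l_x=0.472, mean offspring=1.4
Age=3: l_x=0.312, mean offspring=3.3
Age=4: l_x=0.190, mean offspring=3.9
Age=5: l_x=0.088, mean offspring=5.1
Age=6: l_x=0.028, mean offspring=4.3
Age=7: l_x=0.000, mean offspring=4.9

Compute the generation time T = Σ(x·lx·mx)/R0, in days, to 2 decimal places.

lx·mx: 0, 1.4212, 0.6608, 1.0296, 0.741, 0.4488, 0.1204, 0 → R0 = 4.4218
x·lx·mx: 0, 1.4212, 1.3216, 3.0888, 2.964, 2.244, 0.7224, 0 → Σ = 11.762
T = 11.762 / 4.4218 = 2.660003… → 2.66

2.66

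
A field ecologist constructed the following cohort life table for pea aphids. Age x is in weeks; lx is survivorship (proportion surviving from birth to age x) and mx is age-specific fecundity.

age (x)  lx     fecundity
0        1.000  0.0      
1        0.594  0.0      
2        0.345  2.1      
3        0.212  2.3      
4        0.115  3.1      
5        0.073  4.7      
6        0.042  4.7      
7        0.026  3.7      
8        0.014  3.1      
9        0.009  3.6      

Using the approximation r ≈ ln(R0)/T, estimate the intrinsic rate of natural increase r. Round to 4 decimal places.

R0 = Σ lx·mx = 0 + 0 + 0.7245 + 0.4876 + 0.3565 + 0.3431 + 0.1974 + 0.0962 + 0.0434 + 0.0324 = 2.2811
Σ x·lx·mx = 8.5499; T = 8.5499/2.2811 = 3.74815…
r ≈ ln(R0)/T = ln(2.2811)/3.74815… = 0.220017… → 0.2200

0.2200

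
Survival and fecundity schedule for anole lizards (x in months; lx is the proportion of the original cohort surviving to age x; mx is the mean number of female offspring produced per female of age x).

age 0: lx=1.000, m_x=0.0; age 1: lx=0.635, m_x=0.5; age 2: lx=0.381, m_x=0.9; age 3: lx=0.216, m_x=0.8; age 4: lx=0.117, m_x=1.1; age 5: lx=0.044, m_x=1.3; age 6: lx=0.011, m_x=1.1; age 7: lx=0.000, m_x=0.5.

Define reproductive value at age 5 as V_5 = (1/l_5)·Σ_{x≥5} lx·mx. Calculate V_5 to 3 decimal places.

lx·mx for x ≥ 5: 0.0572, 0.0121, 0 → sum = 0.0693
V_5 = 0.0693 / l_5 = 0.0693 / 0.044 = 1.575 → 1.575

1.575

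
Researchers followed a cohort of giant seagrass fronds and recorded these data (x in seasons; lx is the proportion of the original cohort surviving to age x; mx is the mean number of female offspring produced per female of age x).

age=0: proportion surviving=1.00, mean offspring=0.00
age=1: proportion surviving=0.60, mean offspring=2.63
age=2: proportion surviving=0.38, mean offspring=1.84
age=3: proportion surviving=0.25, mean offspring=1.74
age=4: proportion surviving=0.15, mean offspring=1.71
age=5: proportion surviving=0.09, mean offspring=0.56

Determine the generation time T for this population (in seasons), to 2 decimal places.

lx·mx: 0, 1.578, 0.6992, 0.435, 0.2565, 0.0504 → R0 = 3.0191
x·lx·mx: 0, 1.578, 1.3984, 1.305, 1.026, 0.252 → Σ = 5.5594
T = 5.5594 / 3.0191 = 1.84141… → 1.84

1.84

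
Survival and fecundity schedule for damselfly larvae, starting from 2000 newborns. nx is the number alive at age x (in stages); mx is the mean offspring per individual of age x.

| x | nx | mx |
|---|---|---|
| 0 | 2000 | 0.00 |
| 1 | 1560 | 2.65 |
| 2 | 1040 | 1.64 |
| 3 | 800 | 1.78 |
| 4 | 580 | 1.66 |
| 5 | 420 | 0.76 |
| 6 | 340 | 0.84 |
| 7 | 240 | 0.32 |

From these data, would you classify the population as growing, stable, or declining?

lx = nx/n0 = nx/2000: 1, 0.78, 0.52, 0.4, 0.29, 0.21, 0.17, 0.12
R0 = Σ lx·mx = 0 + 2.067 + 0.8528 + 0.712 + 0.4814 + 0.1596 + 0.1428 + 0.0384 = 4.454
R0 > 1, so the population is growing.

growing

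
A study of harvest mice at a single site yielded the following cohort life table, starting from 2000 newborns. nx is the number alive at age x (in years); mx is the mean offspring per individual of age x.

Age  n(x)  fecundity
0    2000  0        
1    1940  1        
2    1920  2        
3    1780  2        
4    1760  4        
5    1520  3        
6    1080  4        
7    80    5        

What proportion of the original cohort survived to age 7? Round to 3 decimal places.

0.040

l_7 = n_7/n_0 = 80/2000 = 0.04 → 0.040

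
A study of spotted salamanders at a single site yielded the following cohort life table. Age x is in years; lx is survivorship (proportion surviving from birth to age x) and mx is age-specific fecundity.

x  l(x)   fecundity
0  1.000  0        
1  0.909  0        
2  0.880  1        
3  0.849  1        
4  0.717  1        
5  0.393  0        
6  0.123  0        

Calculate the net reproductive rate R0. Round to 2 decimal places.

lx·mx by age: 0, 0, 0.88, 0.849, 0.717, 0, 0
R0 = Σ lx·mx = 2.446 → 2.45

2.45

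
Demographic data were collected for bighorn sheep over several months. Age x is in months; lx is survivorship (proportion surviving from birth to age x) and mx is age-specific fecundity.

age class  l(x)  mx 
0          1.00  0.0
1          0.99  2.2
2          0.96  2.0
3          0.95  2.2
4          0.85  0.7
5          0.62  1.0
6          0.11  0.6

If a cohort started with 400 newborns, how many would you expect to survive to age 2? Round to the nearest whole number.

Expected survivors = N0 · l_2 = 400 × 0.96 = 384 → 384

384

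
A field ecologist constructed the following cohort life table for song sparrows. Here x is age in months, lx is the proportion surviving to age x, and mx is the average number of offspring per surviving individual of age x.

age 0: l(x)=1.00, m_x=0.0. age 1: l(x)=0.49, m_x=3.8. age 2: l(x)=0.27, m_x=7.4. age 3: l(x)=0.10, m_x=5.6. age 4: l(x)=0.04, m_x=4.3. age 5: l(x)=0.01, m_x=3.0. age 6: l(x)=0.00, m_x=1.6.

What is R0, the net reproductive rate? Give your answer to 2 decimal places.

lx·mx by age: 0, 1.862, 1.998, 0.56, 0.172, 0.03, 0
R0 = Σ lx·mx = 4.622 → 4.62

4.62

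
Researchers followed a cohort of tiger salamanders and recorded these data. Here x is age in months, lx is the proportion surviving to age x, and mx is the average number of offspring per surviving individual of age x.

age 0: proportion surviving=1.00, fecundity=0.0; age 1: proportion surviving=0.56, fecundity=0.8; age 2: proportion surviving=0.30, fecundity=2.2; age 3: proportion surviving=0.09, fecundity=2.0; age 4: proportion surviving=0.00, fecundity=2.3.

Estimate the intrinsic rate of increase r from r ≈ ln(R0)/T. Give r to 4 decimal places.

0.1412

R0 = Σ lx·mx = 0 + 0.448 + 0.66 + 0.18 + 0 = 1.288
Σ x·lx·mx = 2.308; T = 2.308/1.288 = 1.79193…
r ≈ ln(R0)/T = ln(1.288)/1.79193… = 0.141239… → 0.1412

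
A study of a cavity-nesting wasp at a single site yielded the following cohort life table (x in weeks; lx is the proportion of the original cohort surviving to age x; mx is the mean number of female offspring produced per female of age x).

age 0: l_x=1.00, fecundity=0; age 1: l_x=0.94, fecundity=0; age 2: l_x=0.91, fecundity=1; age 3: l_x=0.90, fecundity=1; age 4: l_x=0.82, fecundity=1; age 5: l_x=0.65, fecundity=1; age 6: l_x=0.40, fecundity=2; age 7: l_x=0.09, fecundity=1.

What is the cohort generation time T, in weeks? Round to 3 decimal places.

3.952

lx·mx: 0, 0, 0.91, 0.9, 0.82, 0.65, 0.8, 0.09 → R0 = 4.17
x·lx·mx: 0, 0, 1.82, 2.7, 3.28, 3.25, 4.8, 0.63 → Σ = 16.48
T = 16.48 / 4.17 = 3.952038… → 3.952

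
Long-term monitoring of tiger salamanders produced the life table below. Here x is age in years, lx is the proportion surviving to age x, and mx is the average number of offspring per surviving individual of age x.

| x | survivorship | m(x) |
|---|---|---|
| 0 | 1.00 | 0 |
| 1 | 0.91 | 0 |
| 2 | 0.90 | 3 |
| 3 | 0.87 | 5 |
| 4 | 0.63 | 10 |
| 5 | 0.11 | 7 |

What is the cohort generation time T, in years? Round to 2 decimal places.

lx·mx: 0, 0, 2.7, 4.35, 6.3, 0.77 → R0 = 14.12
x·lx·mx: 0, 0, 5.4, 13.05, 25.2, 3.85 → Σ = 47.5
T = 47.5 / 14.12 = 3.364023… → 3.36

3.36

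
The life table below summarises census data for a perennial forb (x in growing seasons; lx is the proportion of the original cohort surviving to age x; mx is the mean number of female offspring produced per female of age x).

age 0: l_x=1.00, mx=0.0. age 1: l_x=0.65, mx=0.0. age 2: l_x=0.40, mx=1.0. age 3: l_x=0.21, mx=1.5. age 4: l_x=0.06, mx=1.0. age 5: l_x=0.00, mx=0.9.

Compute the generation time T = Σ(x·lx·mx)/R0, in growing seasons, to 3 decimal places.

lx·mx: 0, 0, 0.4, 0.315, 0.06, 0 → R0 = 0.775
x·lx·mx: 0, 0, 0.8, 0.945, 0.24, 0 → Σ = 1.985
T = 1.985 / 0.775 = 2.56129… → 2.561

2.561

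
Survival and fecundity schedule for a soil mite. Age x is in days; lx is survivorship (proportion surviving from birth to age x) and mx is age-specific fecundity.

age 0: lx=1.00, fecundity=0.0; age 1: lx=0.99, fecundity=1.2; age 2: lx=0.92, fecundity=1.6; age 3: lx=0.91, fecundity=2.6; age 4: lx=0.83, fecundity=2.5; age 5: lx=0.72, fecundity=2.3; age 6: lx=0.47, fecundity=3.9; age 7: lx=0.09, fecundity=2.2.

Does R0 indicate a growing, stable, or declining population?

growing

R0 = Σ lx·mx = 0 + 1.188 + 1.472 + 2.366 + 2.075 + 1.656 + 1.833 + 0.198 = 10.788
R0 > 1, so the population is growing.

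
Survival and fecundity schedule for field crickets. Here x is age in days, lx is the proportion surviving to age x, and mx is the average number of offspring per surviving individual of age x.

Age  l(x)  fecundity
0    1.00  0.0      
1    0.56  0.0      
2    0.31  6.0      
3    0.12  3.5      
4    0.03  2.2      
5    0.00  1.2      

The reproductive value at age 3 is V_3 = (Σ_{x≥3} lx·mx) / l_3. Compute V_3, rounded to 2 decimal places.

lx·mx for x ≥ 3: 0.42, 0.066, 0 → sum = 0.486
V_3 = 0.486 / l_3 = 0.486 / 0.12 = 4.05 → 4.05

4.05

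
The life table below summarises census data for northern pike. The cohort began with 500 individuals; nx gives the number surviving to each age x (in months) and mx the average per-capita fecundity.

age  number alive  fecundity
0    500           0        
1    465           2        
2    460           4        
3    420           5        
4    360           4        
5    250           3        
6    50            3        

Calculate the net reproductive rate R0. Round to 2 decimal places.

lx = nx/n0 = nx/500: 1, 0.93, 0.92, 0.84, 0.72, 0.5, 0.1
lx·mx by age: 0, 1.86, 3.68, 4.2, 2.88, 1.5, 0.3
R0 = Σ lx·mx = 14.42 → 14.42

14.42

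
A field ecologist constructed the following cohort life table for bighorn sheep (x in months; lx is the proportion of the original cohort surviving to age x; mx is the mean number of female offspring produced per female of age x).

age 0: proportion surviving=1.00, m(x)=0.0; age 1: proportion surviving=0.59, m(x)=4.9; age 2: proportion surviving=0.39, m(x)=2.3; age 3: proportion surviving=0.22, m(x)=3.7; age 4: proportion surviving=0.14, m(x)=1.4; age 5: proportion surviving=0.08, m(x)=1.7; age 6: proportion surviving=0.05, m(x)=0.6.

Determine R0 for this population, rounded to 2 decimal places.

lx·mx by age: 0, 2.891, 0.897, 0.814, 0.196, 0.136, 0.03
R0 = Σ lx·mx = 4.964 → 4.96

4.96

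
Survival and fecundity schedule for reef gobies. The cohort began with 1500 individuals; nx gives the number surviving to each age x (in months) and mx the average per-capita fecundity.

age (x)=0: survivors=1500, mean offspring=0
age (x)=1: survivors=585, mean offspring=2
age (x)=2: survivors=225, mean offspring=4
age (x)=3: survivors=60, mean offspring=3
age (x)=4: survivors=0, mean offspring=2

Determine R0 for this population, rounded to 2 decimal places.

1.50

lx = nx/n0 = nx/1500: 1, 0.39, 0.15, 0.04, 0
lx·mx by age: 0, 0.78, 0.6, 0.12, 0
R0 = Σ lx·mx = 1.5 → 1.50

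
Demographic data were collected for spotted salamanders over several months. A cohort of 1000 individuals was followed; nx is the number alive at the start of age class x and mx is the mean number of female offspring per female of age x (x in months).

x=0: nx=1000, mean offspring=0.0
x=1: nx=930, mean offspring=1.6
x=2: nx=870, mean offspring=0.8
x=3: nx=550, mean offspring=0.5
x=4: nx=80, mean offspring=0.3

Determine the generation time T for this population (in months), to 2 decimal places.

lx = nx/n0 = nx/1000: 1, 0.93, 0.87, 0.55, 0.08
lx·mx: 0, 1.488, 0.696, 0.275, 0.024 → R0 = 2.483
x·lx·mx: 0, 1.488, 1.392, 0.825, 0.096 → Σ = 3.801
T = 3.801 / 2.483 = 1.53081… → 1.53

1.53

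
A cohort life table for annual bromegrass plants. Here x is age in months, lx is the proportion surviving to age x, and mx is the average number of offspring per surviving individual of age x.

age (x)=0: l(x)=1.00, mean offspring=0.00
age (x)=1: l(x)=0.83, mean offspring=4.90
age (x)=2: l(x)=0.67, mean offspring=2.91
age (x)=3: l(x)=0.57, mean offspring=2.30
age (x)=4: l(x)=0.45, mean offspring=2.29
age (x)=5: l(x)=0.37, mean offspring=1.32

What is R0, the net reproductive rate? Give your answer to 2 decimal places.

lx·mx by age: 0, 4.067, 1.9497, 1.311, 1.0305, 0.4884
R0 = Σ lx·mx = 8.8466 → 8.85

8.85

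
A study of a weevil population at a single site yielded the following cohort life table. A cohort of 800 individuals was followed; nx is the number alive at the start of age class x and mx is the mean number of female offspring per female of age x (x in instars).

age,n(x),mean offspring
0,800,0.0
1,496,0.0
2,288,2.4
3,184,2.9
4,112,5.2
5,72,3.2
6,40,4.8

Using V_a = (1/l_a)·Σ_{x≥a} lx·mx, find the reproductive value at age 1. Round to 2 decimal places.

lx = nx/n0 = nx/800: 1, 0.62, 0.36, 0.23, 0.14, 0.09, 0.05
lx·mx for x ≥ 1: 0, 0.864, 0.667, 0.728, 0.288, 0.24 → sum = 2.787
V_1 = 2.787 / l_1 = 2.787 / 0.62 = 4.495161… → 4.50

4.50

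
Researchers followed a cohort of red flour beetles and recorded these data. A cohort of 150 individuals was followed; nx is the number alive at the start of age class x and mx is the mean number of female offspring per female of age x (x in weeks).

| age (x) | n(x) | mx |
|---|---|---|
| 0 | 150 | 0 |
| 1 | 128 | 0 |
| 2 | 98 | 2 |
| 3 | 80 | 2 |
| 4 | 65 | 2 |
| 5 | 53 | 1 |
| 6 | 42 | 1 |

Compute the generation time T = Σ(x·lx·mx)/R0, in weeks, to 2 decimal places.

3.29

lx = nx/n0 = nx/150: 1, 0.85333…, 0.65333…, 0.53333…, 0.43333…, 0.35333…, 0.28
lx·mx: 0, 0, 1.306667…, 1.066667…, 0.866667…, 0.353333…, 0.28 → R0 = 3.873333…
x·lx·mx: 0, 0, 2.613333…, 3.2…, 3.466667…, 1.766667…, 1.68 → Σ = 12.726667…
T = 12.726667… / 3.873333… = 3.285714… → 3.29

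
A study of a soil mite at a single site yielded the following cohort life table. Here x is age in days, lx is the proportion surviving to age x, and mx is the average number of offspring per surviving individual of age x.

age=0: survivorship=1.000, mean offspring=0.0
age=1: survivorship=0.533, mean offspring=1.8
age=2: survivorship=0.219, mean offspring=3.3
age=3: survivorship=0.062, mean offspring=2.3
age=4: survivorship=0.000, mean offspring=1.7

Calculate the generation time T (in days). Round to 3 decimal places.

1.552

lx·mx: 0, 0.9594, 0.7227, 0.1426, 0 → R0 = 1.8247
x·lx·mx: 0, 0.9594, 1.4454, 0.4278, 0 → Σ = 2.8326
T = 2.8326 / 1.8247 = 1.552365… → 1.552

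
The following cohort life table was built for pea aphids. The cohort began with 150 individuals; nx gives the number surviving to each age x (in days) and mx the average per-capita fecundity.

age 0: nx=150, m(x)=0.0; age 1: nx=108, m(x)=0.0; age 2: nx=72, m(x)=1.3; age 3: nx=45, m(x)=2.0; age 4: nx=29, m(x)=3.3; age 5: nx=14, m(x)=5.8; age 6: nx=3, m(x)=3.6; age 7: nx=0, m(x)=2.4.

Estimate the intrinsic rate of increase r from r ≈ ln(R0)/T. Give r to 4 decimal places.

0.2567

lx = nx/n0 = nx/150: 1, 0.72, 0.48, 0.3, 0.19333…, 0.09333…, 0.02, 0
R0 = Σ lx·mx = 0 + 0 + 0.624 + 0.6 + 0.638… + 0.54133… + 0.072 + 0 = 2.475333…
Σ x·lx·mx = 8.738667…; T = 8.738667…/2.475333… = 3.5303…
r ≈ ln(R0)/T = ln(2.475333…)/3.5303… = 0.256742… → 0.2567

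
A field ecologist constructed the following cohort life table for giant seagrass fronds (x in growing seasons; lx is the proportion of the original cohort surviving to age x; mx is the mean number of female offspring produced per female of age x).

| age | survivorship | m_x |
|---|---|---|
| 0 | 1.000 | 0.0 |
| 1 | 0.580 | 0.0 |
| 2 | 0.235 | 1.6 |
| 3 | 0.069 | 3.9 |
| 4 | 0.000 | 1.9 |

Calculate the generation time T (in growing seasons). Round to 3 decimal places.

lx·mx: 0, 0, 0.376, 0.2691, 0 → R0 = 0.6451
x·lx·mx: 0, 0, 0.752, 0.8073, 0 → Σ = 1.5593
T = 1.5593 / 0.6451 = 2.417145… → 2.417

2.417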